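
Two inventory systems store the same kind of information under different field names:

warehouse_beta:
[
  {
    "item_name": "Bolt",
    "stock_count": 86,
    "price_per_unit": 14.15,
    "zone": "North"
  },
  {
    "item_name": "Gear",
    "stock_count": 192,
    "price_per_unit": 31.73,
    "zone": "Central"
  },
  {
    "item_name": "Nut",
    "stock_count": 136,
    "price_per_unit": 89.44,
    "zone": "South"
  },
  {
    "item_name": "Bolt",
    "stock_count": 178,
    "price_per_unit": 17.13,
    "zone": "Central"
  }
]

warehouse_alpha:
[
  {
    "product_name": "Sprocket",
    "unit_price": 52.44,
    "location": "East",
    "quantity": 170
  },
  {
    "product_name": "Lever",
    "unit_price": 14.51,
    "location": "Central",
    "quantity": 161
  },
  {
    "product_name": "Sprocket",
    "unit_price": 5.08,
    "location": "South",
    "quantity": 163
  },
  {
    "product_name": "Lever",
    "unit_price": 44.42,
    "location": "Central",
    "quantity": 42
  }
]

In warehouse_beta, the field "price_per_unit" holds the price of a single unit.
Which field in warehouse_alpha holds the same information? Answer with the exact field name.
unit_price

In warehouse_beta, "price_per_unit" holds the price of a single unit.
The fields in warehouse_alpha are: "product_name", "unit_price", "location", "quantity".
"unit_price" is the match: the name refers to the same concept and its values are decimal currency amounts (e.g. 52.44, 14.51).
The other fields ("product_name", "location", "quantity") hold different kinds of data.

So "price_per_unit" in warehouse_beta corresponds to "unit_price" in warehouse_alpha.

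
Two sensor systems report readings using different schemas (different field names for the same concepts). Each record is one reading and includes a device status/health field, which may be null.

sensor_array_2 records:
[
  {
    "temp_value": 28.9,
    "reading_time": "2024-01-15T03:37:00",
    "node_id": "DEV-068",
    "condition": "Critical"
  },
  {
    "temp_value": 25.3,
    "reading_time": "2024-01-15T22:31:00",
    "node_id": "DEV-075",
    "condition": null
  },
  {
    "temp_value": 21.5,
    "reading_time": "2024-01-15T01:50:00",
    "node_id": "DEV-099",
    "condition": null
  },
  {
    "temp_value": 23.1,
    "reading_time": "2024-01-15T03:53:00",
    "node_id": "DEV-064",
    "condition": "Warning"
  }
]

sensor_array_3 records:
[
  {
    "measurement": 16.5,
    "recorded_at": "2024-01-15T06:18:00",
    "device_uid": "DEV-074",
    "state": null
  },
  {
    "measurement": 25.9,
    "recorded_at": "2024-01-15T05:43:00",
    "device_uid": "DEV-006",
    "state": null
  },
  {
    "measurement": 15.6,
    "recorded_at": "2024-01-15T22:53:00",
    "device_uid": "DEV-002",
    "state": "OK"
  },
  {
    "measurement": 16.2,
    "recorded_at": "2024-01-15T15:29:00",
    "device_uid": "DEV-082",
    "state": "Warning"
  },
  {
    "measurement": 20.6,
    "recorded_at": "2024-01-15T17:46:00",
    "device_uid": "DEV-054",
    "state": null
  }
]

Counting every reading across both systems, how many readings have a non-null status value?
4

Schema mapping: "condition" (sensor_array_2) = "state" (sensor_array_3) = status

Non-null in sensor_array_2: 2
Non-null in sensor_array_3: 2

Total non-null: 2 + 2 = 4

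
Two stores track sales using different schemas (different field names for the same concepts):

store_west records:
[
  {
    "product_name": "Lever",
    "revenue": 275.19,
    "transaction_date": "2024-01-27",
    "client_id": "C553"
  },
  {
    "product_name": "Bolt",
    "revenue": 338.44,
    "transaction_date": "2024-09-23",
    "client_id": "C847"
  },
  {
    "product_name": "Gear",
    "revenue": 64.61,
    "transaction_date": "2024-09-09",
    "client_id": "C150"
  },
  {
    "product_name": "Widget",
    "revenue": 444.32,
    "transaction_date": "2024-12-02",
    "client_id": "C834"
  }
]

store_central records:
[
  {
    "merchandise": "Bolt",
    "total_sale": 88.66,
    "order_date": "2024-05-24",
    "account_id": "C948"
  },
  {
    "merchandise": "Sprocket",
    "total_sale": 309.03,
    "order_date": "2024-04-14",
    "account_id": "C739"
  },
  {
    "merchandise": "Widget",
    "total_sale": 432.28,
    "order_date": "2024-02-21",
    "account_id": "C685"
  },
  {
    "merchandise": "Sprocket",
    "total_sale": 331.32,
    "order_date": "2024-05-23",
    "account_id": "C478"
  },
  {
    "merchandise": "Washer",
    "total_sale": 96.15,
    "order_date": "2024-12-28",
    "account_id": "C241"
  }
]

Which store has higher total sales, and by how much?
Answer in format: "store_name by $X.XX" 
store_central by $134.88

Schema mapping: "revenue" (store_west) = "total_sale" (store_central) = sale amount

Total for store_west: 1122.56
Total for store_central: 1257.44

Difference: |1122.56 - 1257.44| = 134.88
store_central has higher sales by $134.88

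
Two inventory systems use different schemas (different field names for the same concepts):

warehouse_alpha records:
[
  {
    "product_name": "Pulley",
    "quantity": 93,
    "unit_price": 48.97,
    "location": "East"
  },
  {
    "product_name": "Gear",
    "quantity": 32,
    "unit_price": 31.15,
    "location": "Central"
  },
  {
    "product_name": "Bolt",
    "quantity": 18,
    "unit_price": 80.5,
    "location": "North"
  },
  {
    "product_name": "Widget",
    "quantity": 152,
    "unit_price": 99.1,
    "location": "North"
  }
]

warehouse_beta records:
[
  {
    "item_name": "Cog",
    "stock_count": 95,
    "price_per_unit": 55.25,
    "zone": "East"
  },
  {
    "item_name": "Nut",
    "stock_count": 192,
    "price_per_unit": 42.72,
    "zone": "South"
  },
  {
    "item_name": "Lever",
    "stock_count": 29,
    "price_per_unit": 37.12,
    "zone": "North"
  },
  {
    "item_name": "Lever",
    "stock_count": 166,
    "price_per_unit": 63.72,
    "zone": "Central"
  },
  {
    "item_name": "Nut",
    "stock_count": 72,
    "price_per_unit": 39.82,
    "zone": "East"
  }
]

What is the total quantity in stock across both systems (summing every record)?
849

To reconcile these schemas, identify the field holding the quantity in stock in each system:
1. In warehouse_alpha it is "quantity"
2. In warehouse_beta it is "stock_count"

From warehouse_alpha: 93 + 32 + 18 + 152 = 295
From warehouse_beta: 95 + 192 + 29 + 166 + 72 = 554

Total: 295 + 554 = 849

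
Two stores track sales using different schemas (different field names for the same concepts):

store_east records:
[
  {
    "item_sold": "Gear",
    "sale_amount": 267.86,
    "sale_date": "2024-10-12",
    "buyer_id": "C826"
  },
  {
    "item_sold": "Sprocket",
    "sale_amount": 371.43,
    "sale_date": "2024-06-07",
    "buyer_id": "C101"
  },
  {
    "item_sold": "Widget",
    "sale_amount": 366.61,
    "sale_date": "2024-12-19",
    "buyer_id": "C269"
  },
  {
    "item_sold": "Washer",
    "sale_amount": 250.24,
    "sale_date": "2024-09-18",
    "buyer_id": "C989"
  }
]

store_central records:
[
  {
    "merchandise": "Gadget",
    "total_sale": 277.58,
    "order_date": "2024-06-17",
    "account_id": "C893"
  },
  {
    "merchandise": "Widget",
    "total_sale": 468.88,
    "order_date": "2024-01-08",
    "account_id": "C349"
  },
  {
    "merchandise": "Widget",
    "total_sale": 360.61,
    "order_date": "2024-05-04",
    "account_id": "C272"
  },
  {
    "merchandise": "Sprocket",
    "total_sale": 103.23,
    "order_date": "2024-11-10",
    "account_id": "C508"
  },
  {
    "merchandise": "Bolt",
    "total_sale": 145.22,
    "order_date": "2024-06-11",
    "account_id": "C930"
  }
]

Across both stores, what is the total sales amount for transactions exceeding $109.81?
2508.43

Schema mapping: "sale_amount" (store_east) = "total_sale" (store_central) = sale amount

Sum of sales > $109.81 in store_east: 1256.14
Sum of sales > $109.81 in store_central: 1252.29

Total: 1256.14 + 1252.29 = 2508.43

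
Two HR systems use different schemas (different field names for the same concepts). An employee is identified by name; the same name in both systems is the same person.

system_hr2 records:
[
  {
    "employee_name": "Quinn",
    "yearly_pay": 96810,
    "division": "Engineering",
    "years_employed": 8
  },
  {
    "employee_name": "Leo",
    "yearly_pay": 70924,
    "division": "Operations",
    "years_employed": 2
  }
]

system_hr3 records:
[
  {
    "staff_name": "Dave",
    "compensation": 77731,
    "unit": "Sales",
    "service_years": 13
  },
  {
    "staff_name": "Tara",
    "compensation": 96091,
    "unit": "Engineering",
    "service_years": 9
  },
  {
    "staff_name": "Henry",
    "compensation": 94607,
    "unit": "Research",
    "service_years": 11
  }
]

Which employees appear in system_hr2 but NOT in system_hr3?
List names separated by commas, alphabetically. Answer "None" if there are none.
Leo, Quinn

Schema mapping: "employee_name" (system_hr2) = "staff_name" (system_hr3) = employee name

Names in system_hr2: ['Leo', 'Quinn']
Names in system_hr3: ['Dave', 'Henry', 'Tara']

In system_hr2 but not system_hr3: ['Leo', 'Quinn']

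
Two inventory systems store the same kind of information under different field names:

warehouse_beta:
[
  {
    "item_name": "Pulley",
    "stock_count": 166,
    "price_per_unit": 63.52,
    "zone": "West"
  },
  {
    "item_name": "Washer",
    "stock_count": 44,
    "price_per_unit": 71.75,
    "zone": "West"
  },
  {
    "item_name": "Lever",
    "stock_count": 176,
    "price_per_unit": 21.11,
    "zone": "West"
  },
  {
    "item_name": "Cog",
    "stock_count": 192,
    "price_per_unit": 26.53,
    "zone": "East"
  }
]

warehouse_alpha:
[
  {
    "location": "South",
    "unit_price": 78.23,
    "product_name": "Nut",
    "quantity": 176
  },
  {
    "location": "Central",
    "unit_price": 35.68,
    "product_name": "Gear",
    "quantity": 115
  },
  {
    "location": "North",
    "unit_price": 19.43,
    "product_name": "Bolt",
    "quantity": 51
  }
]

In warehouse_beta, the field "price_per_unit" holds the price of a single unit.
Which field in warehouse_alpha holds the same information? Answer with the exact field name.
unit_price

In warehouse_beta, "price_per_unit" holds the price of a single unit.
The fields in warehouse_alpha are: "location", "unit_price", "product_name", "quantity".
"unit_price" is the match: the name refers to the same concept and its values are decimal currency amounts (e.g. 78.23, 35.68).
The other fields ("location", "product_name", "quantity") hold different kinds of data.

So "price_per_unit" in warehouse_beta corresponds to "unit_price" in warehouse_alpha.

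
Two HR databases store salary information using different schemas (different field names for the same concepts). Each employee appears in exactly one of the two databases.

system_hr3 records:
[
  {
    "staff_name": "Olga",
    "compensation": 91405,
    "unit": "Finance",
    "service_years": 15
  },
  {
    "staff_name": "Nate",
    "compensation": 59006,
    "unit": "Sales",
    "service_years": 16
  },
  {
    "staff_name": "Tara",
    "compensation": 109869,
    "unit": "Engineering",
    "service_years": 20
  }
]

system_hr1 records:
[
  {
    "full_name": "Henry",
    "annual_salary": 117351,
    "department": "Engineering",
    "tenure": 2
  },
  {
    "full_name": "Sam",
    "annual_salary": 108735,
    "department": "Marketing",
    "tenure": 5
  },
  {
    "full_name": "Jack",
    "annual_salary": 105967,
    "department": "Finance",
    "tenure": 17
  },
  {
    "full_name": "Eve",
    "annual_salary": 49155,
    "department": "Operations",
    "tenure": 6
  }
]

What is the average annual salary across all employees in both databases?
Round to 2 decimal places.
91641.14

Schema mapping: "compensation" (system_hr3) = "annual_salary" (system_hr1) = annual salary

All salaries: [91405, 59006, 109869, 117351, 108735, 105967, 49155]
Sum: 641488
Count: 7
Average: 641488 / 7 = 91641.14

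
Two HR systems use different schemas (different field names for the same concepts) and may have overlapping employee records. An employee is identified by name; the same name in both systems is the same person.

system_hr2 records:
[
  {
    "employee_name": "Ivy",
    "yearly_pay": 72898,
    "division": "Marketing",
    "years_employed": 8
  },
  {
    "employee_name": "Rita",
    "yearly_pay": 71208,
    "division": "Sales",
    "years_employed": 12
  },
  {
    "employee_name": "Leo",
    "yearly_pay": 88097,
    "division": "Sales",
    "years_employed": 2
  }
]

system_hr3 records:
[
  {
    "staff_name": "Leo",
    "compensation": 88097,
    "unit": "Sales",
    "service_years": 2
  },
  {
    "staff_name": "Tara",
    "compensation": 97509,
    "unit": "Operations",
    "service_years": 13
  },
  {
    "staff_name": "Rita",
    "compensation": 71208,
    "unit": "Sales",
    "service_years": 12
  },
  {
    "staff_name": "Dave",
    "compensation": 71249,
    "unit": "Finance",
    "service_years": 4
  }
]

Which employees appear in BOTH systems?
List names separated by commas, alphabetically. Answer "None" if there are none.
Leo, Rita

Schema mapping: "employee_name" (system_hr2) = "staff_name" (system_hr3) = employee name

Names in system_hr2: ['Ivy', 'Leo', 'Rita']
Names in system_hr3: ['Dave', 'Leo', 'Rita', 'Tara']

Intersection: ['Leo', 'Rita']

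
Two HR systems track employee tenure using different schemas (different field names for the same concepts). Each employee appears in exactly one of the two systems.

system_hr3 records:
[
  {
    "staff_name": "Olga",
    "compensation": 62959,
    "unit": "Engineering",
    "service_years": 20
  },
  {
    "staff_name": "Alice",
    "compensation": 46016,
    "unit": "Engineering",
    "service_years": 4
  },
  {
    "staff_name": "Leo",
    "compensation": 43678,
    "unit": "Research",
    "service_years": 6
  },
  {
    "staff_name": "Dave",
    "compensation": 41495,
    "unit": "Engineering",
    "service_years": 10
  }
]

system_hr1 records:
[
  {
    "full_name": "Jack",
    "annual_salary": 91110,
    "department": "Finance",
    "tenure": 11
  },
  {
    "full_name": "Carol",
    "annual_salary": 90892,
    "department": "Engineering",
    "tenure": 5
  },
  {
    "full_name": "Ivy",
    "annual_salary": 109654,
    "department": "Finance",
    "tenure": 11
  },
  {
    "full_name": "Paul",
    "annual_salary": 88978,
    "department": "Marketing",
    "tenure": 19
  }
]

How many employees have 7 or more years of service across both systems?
5

Reconcile schemas: "service_years" (system_hr3) = "tenure" (system_hr1) = years of service

From system_hr3: 2 employees with >= 7 years
From system_hr1: 3 employees with >= 7 years

Total: 2 + 3 = 5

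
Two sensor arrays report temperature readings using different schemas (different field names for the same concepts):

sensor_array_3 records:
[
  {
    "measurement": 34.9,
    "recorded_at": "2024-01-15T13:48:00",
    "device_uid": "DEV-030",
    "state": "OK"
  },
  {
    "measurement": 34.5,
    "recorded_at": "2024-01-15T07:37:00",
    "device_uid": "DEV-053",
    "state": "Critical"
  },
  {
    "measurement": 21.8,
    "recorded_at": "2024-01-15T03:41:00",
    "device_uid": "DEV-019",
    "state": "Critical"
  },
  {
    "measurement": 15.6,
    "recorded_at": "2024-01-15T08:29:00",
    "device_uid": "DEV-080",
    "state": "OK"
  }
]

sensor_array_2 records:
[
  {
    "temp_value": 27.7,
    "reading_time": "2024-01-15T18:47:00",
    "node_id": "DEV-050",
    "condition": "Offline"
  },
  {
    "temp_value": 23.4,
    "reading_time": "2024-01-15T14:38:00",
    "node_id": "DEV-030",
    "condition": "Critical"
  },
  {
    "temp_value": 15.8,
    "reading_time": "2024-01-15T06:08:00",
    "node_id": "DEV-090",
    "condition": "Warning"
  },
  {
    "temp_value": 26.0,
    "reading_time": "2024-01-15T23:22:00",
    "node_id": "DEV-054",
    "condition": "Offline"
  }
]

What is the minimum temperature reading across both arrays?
15.6

Schema mapping: "measurement" (sensor_array_3) = "temp_value" (sensor_array_2) = temperature reading

Minimum in sensor_array_3: 15.6
Minimum in sensor_array_2: 15.8

Overall minimum: min(15.6, 15.8) = 15.6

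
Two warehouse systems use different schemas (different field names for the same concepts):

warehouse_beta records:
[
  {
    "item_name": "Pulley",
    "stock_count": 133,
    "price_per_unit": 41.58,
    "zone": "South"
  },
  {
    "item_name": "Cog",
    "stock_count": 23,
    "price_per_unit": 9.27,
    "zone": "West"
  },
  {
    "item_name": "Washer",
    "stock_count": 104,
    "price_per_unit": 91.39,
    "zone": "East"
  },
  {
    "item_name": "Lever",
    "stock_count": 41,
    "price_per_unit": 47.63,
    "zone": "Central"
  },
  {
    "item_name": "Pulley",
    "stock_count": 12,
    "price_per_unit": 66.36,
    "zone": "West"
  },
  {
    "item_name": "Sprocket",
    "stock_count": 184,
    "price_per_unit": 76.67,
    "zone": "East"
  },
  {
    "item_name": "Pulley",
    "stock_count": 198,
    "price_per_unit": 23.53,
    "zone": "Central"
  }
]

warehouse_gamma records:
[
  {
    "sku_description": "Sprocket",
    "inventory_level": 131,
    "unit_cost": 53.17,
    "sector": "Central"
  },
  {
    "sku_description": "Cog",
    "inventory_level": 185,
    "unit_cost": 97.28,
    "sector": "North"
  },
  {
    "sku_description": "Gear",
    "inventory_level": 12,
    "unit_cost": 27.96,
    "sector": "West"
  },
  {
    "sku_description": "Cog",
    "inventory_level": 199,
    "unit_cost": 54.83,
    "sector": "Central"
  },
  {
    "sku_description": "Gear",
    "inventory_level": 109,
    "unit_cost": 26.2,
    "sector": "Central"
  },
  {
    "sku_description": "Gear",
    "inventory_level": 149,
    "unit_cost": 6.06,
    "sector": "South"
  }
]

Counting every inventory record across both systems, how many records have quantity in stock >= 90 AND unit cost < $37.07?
3

Schema mappings:
- "stock_count" (warehouse_beta) = "inventory_level" (warehouse_gamma) = quantity
- "price_per_unit" (warehouse_beta) = "unit_cost" (warehouse_gamma) = unit cost

Records meeting both conditions in warehouse_beta: 1
Records meeting both conditions in warehouse_gamma: 2

Total: 1 + 2 = 3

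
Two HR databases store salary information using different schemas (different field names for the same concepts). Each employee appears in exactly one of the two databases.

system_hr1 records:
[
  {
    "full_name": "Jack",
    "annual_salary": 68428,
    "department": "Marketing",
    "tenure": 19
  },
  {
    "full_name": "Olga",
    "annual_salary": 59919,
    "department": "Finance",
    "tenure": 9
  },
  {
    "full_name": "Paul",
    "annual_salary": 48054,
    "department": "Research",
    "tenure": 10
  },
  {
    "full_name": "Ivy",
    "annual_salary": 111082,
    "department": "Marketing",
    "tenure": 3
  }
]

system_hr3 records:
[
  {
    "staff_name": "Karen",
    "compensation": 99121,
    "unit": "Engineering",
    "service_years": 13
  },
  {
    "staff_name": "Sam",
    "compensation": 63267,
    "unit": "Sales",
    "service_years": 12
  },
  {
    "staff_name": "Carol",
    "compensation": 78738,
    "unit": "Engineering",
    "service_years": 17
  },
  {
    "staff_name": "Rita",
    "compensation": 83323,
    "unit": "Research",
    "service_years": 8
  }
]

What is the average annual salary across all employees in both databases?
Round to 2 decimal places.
76491.50

Schema mapping: "annual_salary" (system_hr1) = "compensation" (system_hr3) = annual salary

All salaries: [68428, 59919, 48054, 111082, 99121, 63267, 78738, 83323]
Sum: 611932
Count: 8
Average: 611932 / 8 = 76491.50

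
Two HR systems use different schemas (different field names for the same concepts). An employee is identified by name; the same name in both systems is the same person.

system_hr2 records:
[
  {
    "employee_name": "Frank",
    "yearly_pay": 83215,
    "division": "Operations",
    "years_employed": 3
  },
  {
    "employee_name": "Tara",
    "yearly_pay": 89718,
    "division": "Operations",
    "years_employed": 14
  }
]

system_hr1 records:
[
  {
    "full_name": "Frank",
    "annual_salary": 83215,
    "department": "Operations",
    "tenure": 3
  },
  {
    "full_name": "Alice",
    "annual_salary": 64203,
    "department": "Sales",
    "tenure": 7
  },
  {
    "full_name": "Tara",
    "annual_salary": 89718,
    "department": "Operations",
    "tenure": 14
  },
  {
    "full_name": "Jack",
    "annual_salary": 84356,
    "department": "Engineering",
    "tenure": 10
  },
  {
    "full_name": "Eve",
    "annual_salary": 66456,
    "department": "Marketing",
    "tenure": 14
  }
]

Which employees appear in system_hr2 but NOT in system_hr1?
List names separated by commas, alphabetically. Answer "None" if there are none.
None

Schema mapping: "employee_name" (system_hr2) = "full_name" (system_hr1) = employee name

Names in system_hr2: ['Frank', 'Tara']
Names in system_hr1: ['Alice', 'Eve', 'Frank', 'Jack', 'Tara']

In system_hr2 but not system_hr1: None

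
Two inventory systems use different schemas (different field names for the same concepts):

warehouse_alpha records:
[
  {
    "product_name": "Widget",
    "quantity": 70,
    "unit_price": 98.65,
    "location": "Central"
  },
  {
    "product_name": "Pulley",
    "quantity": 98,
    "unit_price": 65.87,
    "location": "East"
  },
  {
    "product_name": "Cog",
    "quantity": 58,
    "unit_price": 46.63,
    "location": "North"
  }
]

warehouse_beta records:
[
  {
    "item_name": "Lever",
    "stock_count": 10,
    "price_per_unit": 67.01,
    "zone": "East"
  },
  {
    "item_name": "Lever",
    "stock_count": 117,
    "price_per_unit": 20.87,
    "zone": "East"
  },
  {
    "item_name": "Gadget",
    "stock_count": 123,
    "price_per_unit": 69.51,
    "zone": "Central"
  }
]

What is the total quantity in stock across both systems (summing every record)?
476

To reconcile these schemas, identify the field holding the quantity in stock in each system:
1. In warehouse_alpha it is "quantity"
2. In warehouse_beta it is "stock_count"

From warehouse_alpha: 70 + 98 + 58 = 226
From warehouse_beta: 10 + 117 + 123 = 250

Total: 226 + 250 = 476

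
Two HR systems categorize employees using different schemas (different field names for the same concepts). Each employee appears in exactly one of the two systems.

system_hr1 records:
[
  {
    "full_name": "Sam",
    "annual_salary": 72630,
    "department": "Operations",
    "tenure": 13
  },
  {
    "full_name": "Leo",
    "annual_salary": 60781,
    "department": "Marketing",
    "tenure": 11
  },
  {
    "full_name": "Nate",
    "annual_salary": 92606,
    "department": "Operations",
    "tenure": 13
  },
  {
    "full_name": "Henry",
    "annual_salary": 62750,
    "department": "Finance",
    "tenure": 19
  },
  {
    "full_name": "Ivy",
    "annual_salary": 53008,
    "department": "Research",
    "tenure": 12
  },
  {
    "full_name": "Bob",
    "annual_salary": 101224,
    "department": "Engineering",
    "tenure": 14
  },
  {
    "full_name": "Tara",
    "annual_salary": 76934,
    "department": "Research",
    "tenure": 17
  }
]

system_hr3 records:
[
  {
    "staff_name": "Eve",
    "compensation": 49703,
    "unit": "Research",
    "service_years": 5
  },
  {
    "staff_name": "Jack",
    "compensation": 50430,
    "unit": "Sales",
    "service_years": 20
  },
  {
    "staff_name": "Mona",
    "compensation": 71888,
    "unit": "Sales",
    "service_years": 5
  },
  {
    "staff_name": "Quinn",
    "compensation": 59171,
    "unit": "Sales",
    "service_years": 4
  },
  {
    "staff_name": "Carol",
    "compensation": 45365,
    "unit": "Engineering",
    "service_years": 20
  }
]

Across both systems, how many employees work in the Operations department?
2

Schema mapping: "department" (system_hr1) = "unit" (system_hr3) = department

Operations employees in system_hr1: 2
Operations employees in system_hr3: 0

Total in Operations: 2 + 0 = 2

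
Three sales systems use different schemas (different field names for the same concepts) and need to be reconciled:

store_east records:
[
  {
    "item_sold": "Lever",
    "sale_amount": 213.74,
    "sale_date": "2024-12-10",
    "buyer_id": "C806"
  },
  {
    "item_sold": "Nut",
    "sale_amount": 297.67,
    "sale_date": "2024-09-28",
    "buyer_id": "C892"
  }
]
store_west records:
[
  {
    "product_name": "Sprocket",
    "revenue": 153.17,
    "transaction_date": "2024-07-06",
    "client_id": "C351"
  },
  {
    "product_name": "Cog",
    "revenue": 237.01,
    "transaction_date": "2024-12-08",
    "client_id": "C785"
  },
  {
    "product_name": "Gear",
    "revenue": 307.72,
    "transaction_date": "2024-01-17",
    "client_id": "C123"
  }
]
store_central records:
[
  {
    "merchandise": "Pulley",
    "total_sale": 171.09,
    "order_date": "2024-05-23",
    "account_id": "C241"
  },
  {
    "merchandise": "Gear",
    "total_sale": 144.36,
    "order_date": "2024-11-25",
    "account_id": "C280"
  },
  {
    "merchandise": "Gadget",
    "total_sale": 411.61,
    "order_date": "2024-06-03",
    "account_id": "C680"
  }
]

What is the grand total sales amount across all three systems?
1936.37

Schema reconciliation - all amount fields map to sale amount:

store_east (sale_amount): 511.41
store_west (revenue): 697.9
store_central (total_sale): 727.06

Grand total: 1936.37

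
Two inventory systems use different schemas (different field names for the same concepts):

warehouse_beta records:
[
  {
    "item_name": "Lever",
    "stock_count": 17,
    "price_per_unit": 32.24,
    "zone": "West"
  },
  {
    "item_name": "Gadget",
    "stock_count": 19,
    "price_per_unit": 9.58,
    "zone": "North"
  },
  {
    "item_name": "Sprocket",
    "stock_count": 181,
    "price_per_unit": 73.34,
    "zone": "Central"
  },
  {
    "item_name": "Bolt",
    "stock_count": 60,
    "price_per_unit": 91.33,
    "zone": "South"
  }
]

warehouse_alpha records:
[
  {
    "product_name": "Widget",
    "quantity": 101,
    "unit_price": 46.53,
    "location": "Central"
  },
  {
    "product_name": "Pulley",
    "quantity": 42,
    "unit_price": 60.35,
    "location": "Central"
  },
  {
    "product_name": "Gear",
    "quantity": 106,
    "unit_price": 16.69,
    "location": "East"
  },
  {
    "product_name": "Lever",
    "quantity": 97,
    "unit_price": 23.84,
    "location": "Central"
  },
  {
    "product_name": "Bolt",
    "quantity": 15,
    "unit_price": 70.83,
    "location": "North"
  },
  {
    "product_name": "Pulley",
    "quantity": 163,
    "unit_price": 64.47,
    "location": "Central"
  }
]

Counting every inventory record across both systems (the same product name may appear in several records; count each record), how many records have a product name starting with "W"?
1

Schema mapping: "item_name" (warehouse_beta) = "product_name" (warehouse_alpha) = product name

Records with product name starting with "W" in warehouse_beta: 0
Records with product name starting with "W" in warehouse_alpha: 1

Total: 0 + 1 = 1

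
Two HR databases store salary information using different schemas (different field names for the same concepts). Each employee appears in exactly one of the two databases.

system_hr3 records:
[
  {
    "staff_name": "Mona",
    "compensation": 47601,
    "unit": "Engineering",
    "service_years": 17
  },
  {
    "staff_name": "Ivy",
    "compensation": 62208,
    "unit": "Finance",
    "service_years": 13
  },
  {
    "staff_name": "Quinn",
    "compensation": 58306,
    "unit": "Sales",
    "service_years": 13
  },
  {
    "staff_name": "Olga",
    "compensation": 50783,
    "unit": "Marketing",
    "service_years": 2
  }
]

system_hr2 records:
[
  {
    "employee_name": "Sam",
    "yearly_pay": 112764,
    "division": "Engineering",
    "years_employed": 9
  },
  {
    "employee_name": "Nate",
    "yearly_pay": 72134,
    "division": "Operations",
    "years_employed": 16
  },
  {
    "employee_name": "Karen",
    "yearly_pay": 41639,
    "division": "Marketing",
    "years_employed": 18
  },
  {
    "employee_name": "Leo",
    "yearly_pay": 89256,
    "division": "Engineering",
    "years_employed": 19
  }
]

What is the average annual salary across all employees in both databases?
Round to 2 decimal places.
66836.38

Schema mapping: "compensation" (system_hr3) = "yearly_pay" (system_hr2) = annual salary

All salaries: [47601, 62208, 58306, 50783, 112764, 72134, 41639, 89256]
Sum: 534691
Count: 8
Average: 534691 / 8 = 66836.38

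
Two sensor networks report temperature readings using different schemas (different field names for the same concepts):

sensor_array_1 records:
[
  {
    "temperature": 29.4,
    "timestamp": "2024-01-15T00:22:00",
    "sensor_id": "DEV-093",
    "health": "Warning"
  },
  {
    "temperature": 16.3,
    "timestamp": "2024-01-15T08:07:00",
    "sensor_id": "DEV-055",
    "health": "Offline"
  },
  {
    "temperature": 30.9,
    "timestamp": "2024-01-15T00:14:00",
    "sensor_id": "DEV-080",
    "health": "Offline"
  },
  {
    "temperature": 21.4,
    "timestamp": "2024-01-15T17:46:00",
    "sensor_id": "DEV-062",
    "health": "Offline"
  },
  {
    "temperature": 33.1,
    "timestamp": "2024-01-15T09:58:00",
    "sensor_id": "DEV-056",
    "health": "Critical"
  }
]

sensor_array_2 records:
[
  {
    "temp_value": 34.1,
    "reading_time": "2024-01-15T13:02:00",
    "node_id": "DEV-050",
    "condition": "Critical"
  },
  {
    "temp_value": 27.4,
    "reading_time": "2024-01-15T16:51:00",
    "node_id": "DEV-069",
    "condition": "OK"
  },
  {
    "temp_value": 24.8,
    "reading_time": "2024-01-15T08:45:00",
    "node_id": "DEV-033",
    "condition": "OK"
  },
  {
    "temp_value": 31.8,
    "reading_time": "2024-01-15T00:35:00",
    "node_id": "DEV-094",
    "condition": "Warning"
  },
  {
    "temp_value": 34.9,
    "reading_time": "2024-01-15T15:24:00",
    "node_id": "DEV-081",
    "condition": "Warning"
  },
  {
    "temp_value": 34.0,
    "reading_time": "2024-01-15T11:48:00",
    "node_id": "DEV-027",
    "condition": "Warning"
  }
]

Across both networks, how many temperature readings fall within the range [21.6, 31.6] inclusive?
4

Schema mapping: "temperature" (sensor_array_1) = "temp_value" (sensor_array_2) = temperature

Readings in [21.6, 31.6] from sensor_array_1: 2
Readings in [21.6, 31.6] from sensor_array_2: 2

Total count: 2 + 2 = 4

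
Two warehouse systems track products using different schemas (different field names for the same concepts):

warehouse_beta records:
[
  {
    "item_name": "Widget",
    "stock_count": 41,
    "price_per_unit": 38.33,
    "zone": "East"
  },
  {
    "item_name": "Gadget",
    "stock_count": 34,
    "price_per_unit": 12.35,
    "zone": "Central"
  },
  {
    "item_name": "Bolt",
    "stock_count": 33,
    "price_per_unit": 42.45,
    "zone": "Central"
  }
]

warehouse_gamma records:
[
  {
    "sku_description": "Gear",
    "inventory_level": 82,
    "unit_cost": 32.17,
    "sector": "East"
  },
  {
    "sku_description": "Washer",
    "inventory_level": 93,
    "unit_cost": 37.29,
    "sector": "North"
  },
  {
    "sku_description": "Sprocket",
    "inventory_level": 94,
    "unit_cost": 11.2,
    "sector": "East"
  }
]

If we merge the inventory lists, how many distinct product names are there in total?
6

Schema mapping: "item_name" (warehouse_beta) = "sku_description" (warehouse_gamma) = product name

Products in warehouse_beta: ['Bolt', 'Gadget', 'Widget']
Products in warehouse_gamma: ['Gear', 'Sprocket', 'Washer']

Union (unique products): ['Bolt', 'Gadget', 'Gear', 'Sprocket', 'Washer', 'Widget']
Count: 6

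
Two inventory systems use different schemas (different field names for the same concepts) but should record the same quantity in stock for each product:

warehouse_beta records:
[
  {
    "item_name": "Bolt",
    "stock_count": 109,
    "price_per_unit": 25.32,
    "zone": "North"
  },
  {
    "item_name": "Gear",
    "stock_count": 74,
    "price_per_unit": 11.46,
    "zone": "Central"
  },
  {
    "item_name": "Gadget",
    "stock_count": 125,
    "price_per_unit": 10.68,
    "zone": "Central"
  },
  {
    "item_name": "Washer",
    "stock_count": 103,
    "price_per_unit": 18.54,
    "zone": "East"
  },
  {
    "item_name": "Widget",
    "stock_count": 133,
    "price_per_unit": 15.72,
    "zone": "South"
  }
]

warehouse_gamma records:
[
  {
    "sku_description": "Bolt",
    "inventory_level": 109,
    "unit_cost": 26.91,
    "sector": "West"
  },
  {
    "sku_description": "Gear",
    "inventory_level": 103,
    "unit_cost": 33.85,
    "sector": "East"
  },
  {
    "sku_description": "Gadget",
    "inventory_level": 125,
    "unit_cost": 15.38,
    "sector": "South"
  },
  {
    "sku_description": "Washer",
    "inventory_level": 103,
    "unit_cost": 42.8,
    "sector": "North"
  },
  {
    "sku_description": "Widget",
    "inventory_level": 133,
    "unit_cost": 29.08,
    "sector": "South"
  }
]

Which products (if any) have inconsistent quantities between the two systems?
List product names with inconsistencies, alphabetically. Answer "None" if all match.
Gear

Schema mappings:
- "item_name" (warehouse_beta) = "sku_description" (warehouse_gamma) = product name
- "stock_count" (warehouse_beta) = "inventory_level" (warehouse_gamma) = quantity

Comparison:
  Bolt: 109 vs 109 - MATCH
  Gear: 74 vs 103 - MISMATCH
  Gadget: 125 vs 125 - MATCH
  Washer: 103 vs 103 - MATCH
  Widget: 133 vs 133 - MATCH

Products with inconsistencies: Gear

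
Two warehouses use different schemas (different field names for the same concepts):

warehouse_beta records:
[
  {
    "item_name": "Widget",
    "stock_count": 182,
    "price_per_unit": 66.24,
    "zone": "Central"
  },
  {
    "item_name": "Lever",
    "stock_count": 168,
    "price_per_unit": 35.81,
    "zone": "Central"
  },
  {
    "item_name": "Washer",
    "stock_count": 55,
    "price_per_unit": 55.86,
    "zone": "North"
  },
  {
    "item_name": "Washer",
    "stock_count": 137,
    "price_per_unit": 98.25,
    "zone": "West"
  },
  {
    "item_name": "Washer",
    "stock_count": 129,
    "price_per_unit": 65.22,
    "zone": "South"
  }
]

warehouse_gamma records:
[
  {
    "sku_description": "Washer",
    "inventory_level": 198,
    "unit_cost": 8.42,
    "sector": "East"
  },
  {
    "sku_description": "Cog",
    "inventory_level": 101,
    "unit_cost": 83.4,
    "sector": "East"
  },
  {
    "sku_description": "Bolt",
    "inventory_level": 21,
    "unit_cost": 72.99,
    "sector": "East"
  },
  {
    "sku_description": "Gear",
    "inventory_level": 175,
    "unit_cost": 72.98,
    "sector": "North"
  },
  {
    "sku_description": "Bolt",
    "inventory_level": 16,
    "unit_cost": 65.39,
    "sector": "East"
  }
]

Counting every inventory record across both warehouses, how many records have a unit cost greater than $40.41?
8

Schema mapping: "price_per_unit" (warehouse_beta) = "unit_cost" (warehouse_gamma) = unit cost

Records > $40.41 in warehouse_beta: 4
Records > $40.41 in warehouse_gamma: 4

Total count: 4 + 4 = 8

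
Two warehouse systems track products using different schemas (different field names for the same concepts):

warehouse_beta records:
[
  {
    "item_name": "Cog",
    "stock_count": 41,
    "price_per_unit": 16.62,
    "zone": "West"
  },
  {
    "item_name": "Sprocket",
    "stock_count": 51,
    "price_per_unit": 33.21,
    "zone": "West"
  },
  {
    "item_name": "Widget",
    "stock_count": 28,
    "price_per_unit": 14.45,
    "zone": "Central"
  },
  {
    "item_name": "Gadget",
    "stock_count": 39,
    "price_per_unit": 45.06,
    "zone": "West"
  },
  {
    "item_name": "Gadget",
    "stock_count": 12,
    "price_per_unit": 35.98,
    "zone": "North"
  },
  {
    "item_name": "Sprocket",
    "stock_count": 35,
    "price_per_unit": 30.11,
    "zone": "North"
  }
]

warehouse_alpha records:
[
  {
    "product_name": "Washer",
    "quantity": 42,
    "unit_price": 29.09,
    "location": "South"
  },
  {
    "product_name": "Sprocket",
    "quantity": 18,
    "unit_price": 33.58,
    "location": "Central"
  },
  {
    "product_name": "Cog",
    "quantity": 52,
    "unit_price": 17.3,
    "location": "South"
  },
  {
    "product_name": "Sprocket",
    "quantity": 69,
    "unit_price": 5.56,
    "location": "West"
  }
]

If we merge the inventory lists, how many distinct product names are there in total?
5

Schema mapping: "item_name" (warehouse_beta) = "product_name" (warehouse_alpha) = product name

Products in warehouse_beta: ['Cog', 'Gadget', 'Sprocket', 'Widget']
Products in warehouse_alpha: ['Cog', 'Sprocket', 'Washer']

Union (unique products): ['Cog', 'Gadget', 'Sprocket', 'Washer', 'Widget']
Count: 5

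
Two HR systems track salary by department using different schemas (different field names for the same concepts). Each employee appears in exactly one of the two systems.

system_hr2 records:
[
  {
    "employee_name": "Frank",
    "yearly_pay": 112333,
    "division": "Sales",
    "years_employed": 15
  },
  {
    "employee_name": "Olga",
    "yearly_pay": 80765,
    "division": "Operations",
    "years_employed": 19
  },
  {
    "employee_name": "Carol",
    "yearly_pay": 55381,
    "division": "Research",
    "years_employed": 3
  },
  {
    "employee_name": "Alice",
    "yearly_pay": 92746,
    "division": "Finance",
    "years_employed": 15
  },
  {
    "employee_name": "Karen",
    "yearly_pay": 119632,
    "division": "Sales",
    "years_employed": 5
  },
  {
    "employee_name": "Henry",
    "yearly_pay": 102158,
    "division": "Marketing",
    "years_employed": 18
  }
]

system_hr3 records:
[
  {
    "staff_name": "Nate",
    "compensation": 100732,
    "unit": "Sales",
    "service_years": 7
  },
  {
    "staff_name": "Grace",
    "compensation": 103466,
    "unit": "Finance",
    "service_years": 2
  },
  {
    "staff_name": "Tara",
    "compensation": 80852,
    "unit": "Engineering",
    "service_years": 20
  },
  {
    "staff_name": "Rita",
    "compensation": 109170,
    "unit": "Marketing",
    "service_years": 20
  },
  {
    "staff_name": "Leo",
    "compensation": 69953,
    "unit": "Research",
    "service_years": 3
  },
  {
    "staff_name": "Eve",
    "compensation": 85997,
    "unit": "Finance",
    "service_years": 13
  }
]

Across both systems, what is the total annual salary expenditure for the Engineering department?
80852

Schema mappings:
- "division" (system_hr2) = "unit" (system_hr3) = department
- "yearly_pay" (system_hr2) = "compensation" (system_hr3) = salary

Engineering salaries from system_hr2: 0
Engineering salaries from system_hr3: 80852

Total: 0 + 80852 = 80852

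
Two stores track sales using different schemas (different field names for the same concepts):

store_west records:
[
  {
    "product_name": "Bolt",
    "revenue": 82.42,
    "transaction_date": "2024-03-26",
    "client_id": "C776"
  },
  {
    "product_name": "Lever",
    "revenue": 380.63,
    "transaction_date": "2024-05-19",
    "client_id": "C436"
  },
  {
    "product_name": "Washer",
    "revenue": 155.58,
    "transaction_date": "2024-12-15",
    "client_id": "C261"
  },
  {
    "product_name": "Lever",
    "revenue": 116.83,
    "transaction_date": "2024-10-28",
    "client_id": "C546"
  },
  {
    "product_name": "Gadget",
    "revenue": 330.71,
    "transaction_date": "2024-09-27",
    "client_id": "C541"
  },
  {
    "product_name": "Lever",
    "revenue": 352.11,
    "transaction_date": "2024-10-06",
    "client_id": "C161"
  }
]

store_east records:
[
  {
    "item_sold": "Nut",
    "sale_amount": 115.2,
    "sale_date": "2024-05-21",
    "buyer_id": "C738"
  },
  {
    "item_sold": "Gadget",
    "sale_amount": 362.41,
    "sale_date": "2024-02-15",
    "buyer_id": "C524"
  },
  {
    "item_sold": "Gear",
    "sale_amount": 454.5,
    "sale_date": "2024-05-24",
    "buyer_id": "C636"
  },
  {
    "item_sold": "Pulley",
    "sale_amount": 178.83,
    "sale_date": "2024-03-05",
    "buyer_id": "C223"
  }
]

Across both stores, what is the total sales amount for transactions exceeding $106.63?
2446.8

Schema mapping: "revenue" (store_west) = "sale_amount" (store_east) = sale amount

Sum of sales > $106.63 in store_west: 1335.86
Sum of sales > $106.63 in store_east: 1110.94

Total: 1335.86 + 1110.94 = 2446.8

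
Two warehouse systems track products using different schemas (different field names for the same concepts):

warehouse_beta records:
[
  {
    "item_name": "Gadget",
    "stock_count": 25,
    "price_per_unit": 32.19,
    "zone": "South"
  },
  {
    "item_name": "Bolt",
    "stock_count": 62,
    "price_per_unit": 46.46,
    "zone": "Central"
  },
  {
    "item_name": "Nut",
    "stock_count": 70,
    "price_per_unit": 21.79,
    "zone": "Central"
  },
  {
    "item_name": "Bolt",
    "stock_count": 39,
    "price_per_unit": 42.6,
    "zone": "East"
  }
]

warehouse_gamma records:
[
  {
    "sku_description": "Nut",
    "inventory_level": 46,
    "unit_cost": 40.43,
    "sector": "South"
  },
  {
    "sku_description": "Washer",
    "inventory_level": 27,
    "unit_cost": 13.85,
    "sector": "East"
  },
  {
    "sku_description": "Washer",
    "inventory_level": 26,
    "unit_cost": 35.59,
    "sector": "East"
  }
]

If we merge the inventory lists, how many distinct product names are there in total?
4

Schema mapping: "item_name" (warehouse_beta) = "sku_description" (warehouse_gamma) = product name

Products in warehouse_beta: ['Bolt', 'Gadget', 'Nut']
Products in warehouse_gamma: ['Nut', 'Washer']

Union (unique products): ['Bolt', 'Gadget', 'Nut', 'Washer']
Count: 4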